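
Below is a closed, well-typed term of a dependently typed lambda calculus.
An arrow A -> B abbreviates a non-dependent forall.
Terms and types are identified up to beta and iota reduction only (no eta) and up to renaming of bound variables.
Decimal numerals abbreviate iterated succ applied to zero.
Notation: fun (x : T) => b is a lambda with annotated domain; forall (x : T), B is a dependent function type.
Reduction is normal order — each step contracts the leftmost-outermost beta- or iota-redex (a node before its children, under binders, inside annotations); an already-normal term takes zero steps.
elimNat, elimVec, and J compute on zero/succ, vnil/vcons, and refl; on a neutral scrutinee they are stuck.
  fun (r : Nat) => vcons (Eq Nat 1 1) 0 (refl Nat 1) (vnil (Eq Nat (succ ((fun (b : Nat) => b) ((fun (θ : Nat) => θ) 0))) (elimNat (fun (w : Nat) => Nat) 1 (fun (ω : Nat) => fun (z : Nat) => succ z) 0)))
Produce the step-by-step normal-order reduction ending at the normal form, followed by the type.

reduction (normal order):
  fun (r : Nat) => vcons (Eq Nat 1 1) 0 (refl Nat 1) (vnil (Eq Nat (succ ((fun (b : Nat) => b) ((fun (θ : Nat) => θ) 0))) (elimNat (fun (w : Nat) => Nat) 1 (fun (ω : Nat) => fun (z : Nat) => succ z) 0)))
  ~> fun (r : Nat) => vcons (Eq Nat 1 1) 0 (refl Nat 1) (vnil (Eq Nat (succ ((fun (b : Nat) => b) 0)) (elimNat (fun (θ : Nat) => Nat) 1 (fun (w : Nat) => fun (ω : Nat) => succ ω) 0)))
  ~> fun (r : Nat) => vcons (Eq Nat 1 1) 0 (refl Nat 1) (vnil (Eq Nat 1 (elimNat (fun (b : Nat) => Nat) 1 (fun (θ : Nat) => fun (w : Nat) => succ w) 0)))
  ~> fun (r : Nat) => vcons (Eq Nat 1 1) 0 (refl Nat 1) (vnil (Eq Nat 1 1))
type:
  Nat -> Vec (Eq Nat 1 1) 1


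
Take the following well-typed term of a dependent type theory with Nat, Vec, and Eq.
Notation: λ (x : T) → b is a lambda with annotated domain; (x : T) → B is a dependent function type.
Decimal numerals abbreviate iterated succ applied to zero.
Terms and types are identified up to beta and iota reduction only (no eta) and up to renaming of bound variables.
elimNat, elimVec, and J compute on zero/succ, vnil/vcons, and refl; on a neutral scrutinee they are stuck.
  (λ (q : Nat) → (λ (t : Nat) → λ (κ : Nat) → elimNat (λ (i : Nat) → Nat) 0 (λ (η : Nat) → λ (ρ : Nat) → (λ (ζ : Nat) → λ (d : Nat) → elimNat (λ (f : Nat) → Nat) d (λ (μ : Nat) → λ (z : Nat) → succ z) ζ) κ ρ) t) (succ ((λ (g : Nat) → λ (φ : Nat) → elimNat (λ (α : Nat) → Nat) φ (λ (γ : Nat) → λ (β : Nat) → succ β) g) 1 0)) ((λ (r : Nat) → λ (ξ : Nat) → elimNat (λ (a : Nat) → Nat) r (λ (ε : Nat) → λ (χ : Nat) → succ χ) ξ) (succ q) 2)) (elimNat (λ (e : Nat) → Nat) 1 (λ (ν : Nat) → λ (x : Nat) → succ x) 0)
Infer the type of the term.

the term's type:
  Nat


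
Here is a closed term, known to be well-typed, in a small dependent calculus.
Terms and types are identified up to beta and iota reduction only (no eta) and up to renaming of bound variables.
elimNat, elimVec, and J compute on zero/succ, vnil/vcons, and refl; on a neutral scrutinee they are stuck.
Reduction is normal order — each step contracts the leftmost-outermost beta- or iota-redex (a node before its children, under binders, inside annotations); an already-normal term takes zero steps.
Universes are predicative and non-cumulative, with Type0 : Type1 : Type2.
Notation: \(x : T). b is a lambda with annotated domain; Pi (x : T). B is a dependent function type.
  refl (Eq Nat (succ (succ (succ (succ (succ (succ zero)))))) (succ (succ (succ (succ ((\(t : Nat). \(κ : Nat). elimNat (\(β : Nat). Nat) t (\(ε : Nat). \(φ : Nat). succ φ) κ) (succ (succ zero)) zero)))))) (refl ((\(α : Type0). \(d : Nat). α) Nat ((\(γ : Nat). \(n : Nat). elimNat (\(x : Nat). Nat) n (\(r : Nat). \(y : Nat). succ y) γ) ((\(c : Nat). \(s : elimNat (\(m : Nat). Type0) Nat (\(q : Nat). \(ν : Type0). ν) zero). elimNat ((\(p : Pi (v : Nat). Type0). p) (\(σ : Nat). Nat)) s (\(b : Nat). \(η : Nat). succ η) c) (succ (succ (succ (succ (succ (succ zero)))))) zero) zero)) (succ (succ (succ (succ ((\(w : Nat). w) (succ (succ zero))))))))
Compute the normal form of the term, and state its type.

reduced normal form:
  refl (Eq Nat (succ (succ (succ (succ (succ (succ zero)))))) (succ (succ (succ (succ (succ (succ zero))))))) (refl Nat (succ (succ (succ (succ (succ (succ zero)))))))
type:
  Eq (Eq Nat (succ (succ (succ (succ (succ (succ zero)))))) (succ (succ (succ (succ (succ (succ zero))))))) (refl Nat (succ (succ (succ (succ (succ (succ zero))))))) (refl Nat (succ (succ (succ (succ (succ (succ zero)))))))
observation: 6 normal-order steps normalize the term, beginning with a beta-redex.


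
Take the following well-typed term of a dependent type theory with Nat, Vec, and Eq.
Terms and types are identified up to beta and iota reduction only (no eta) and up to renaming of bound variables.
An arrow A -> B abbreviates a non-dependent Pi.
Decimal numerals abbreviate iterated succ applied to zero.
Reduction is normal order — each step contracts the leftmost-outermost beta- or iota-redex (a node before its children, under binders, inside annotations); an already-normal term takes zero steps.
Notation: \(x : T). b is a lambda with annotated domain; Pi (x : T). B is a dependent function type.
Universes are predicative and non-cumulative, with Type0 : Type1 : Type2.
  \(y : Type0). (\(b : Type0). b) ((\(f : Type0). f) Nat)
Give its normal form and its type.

reduced normal form:
  \(y : Type0). Nat
the term's type:
  Type0 -> Type0


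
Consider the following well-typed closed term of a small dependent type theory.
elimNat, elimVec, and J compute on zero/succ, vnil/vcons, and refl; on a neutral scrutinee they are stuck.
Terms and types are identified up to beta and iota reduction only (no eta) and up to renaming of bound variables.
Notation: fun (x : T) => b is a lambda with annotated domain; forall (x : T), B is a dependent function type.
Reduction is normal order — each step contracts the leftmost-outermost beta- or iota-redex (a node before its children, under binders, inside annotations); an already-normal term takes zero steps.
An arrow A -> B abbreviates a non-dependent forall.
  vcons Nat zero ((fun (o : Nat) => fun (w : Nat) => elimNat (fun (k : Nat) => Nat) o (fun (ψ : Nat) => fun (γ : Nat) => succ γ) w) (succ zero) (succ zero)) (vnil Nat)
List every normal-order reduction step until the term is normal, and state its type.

normal-order reduction:
  vcons Nat zero ((fun (o : Nat) => fun (w : Nat) => elimNat (fun (k : Nat) => Nat) o (fun (ψ : Nat) => fun (γ : Nat) => succ γ) w) (succ zero) (succ zero)) (vnil Nat)
  ~> vcons Nat zero ((fun (o : Nat) => elimNat (fun (w : Nat) => Nat) (succ zero) (fun (k : Nat) => fun (ψ : Nat) => succ ψ) o) (succ zero)) (vnil Nat)
  ~> vcons Nat zero (elimNat (fun (o : Nat) => Nat) (succ zero) (fun (w : Nat) => fun (k : Nat) => succ k) (succ zero)) (vnil Nat)
  ~> vcons Nat zero ((fun (o : Nat) => fun (w : Nat) => succ w) zero (elimNat (fun (k : Nat) => Nat) (succ zero) (fun (ψ : Nat) => fun (γ : Nat) => succ γ) zero)) (vnil Nat)
  ~> vcons Nat zero ((fun (o : Nat) => succ o) (elimNat (fun (w : Nat) => Nat) (succ zero) (fun (k : Nat) => fun (ψ : Nat) => succ ψ) zero)) (vnil Nat)
  ~> vcons Nat zero (succ (elimNat (fun (o : Nat) => Nat) (succ zero) (fun (w : Nat) => fun (k : Nat) => succ k) zero)) (vnil Nat)
  ~> vcons Nat zero (succ (succ zero)) (vnil Nat)
inferred type:
  Vec Nat (succ zero)


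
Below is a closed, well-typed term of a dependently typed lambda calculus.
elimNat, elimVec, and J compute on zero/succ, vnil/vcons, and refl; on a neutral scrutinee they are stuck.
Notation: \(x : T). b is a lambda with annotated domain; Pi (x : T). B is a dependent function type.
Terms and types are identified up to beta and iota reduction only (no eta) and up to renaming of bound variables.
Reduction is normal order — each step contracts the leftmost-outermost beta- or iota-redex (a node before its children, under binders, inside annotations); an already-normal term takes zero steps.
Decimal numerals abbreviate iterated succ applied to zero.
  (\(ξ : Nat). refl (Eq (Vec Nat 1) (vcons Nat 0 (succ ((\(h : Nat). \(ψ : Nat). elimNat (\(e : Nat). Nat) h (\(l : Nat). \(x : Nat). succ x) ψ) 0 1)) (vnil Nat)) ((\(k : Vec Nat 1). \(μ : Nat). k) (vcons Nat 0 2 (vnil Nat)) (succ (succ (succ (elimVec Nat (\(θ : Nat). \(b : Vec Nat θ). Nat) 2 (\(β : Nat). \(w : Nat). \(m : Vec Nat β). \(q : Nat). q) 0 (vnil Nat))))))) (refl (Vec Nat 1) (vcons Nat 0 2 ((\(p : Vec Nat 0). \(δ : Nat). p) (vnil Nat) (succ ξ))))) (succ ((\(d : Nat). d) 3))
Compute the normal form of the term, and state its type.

reduced normal form:
  refl (Eq (Vec Nat 1) (vcons Nat 0 2 (vnil Nat)) (vcons Nat 0 2 (vnil Nat))) (refl (Vec Nat 1) (vcons Nat 0 2 (vnil Nat)))
the term's type:
  Eq (Eq (Vec Nat 1) (vcons Nat 0 2 (vnil Nat)) (vcons Nat 0 2 (vnil Nat))) (refl (Vec Nat 1) (vcons Nat 0 2 (vnil Nat))) (refl (Vec Nat 1) (vcons Nat 0 2 (vnil Nat)))
observation: 11 normal-order steps normalize the term, beginning with a beta-redex.


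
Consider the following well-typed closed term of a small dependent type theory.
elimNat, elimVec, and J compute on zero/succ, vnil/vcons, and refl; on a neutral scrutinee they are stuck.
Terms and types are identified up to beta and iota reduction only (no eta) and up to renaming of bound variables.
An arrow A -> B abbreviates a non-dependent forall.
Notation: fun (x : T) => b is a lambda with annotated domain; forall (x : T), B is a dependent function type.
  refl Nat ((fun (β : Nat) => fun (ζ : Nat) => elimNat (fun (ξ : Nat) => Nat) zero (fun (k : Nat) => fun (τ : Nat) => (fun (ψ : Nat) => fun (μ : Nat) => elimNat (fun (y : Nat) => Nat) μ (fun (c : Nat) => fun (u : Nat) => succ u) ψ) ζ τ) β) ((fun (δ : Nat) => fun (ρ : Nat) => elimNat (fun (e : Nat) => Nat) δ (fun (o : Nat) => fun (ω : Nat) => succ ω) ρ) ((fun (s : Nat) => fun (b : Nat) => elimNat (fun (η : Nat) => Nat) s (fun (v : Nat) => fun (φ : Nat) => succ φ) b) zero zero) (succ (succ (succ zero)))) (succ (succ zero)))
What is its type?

inferred type:
  Eq Nat (succ (succ (succ (succ (succ (succ zero)))))) (succ (succ (succ (succ (succ (succ zero))))))


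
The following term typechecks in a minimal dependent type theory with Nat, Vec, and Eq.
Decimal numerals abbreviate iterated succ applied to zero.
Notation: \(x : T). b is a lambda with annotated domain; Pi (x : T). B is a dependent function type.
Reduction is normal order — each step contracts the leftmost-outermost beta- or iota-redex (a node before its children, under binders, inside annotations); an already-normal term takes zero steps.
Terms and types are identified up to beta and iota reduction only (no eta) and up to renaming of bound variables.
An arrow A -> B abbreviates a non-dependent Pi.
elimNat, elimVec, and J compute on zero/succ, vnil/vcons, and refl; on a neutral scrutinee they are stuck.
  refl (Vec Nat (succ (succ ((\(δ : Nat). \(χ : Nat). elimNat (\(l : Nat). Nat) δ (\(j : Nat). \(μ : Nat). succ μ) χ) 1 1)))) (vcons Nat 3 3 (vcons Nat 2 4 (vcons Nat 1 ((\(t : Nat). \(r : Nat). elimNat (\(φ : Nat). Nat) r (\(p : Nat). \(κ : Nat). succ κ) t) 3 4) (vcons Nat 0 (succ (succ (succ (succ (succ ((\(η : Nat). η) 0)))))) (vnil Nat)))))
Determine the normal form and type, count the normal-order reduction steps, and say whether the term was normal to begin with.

normal form:
  refl (Vec Nat 4) (vcons Nat 3 3 (vcons Nat 2 4 (vcons Nat 1 7 (vcons Nat 0 5 (vnil Nat)))))
inferred type:
  Eq (Vec Nat 4) (vcons Nat 3 3 (vcons Nat 2 4 (vcons Nat 1 7 (vcons Nat 0 5 (vnil Nat))))) (vcons Nat 3 3 (vcons Nat 2 4 (vcons Nat 1 7 (vcons Nat 0 5 (vnil Nat)))))
steps to reach normal form (normal order): 19
term was already normal: no
first redex: a beta-redex


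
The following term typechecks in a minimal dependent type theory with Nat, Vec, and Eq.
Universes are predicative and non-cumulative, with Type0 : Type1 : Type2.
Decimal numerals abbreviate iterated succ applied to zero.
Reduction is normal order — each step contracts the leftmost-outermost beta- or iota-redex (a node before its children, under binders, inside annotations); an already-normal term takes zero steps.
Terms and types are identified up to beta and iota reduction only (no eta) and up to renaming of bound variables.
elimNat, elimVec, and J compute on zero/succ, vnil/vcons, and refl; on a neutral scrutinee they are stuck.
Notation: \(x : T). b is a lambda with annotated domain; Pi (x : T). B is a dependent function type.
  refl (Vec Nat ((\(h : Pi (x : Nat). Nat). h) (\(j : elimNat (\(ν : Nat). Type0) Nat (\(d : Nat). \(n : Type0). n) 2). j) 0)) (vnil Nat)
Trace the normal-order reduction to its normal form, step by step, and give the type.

reduction (normal order):
  refl (Vec Nat ((\(h : Pi (x : Nat). Nat). h) (\(j : elimNat (\(ν : Nat). Type0) Nat (\(d : Nat). \(n : Type0). n) 2). j) 0)) (vnil Nat)
  ~> refl (Vec Nat ((\(h : elimNat (\(x : Nat). Type0) Nat (\(j : Nat). \(ν : Type0). ν) 2). h) 0)) (vnil Nat)
  ~> refl (Vec Nat 0) (vnil Nat)
inferred type:
  Eq (Vec Nat 0) (vnil Nat) (vnil Nat)


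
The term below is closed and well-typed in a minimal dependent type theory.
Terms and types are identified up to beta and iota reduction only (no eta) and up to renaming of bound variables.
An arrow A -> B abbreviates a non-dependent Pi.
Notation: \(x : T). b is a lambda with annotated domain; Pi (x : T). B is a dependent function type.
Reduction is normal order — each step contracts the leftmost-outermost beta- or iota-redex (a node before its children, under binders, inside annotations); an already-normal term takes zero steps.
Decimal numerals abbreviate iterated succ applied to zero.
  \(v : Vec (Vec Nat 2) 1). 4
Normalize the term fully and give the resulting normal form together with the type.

resulting normal form:
  \(v : Vec (Vec Nat 2) 1). 4
the term's type:
  Vec (Vec Nat 2) 1 -> Nat
observation: the term is already in normal form.


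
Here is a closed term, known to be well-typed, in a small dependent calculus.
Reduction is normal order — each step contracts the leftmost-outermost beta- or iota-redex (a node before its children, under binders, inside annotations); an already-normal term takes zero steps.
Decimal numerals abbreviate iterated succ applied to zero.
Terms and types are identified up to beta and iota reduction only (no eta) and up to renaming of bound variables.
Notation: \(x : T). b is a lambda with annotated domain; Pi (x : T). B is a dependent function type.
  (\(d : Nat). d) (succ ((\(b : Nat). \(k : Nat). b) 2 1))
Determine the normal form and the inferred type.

resulting normal form:
  3
the term's type:
  Nat


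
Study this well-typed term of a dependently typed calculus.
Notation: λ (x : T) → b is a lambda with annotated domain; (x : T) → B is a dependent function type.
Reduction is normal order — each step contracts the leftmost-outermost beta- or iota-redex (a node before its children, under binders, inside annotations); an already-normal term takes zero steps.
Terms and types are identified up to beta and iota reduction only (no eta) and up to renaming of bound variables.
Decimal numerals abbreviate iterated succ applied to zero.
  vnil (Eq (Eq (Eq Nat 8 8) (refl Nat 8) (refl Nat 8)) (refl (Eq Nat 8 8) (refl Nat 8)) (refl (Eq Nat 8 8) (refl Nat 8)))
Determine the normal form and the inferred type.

reduced normal form:
  vnil (Eq (Eq (Eq Nat 8 8) (refl Nat 8) (refl Nat 8)) (refl (Eq Nat 8 8) (refl Nat 8)) (refl (Eq Nat 8 8) (refl Nat 8)))
the term's type:
  Vec (Eq (Eq (Eq Nat 8 8) (refl Nat 8) (refl Nat 8)) (refl (Eq Nat 8 8) (refl Nat 8)) (refl (Eq Nat 8 8) (refl Nat 8))) 0


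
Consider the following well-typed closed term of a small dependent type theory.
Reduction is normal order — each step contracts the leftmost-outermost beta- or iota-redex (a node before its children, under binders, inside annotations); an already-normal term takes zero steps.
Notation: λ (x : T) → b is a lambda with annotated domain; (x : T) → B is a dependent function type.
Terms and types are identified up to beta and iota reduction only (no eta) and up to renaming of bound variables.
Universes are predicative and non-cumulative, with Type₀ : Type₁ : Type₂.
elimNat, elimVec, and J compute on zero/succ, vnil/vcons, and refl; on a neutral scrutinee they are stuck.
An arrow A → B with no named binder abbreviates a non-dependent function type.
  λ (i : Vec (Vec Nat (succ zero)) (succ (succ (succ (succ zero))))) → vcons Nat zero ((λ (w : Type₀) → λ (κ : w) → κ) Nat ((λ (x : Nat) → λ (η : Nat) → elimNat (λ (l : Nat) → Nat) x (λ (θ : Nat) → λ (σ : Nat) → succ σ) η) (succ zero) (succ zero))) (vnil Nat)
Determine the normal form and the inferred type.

reduced normal form:
  λ (i : Vec (Vec Nat (succ zero)) (succ (succ (succ (succ zero))))) → vcons Nat zero (succ (succ zero)) (vnil Nat)
type:
  Vec (Vec Nat (succ zero)) (succ (succ (succ (succ zero)))) → Vec Nat (succ zero)
observation: contracting a beta-redex first, the term normalizes in 8 steps.


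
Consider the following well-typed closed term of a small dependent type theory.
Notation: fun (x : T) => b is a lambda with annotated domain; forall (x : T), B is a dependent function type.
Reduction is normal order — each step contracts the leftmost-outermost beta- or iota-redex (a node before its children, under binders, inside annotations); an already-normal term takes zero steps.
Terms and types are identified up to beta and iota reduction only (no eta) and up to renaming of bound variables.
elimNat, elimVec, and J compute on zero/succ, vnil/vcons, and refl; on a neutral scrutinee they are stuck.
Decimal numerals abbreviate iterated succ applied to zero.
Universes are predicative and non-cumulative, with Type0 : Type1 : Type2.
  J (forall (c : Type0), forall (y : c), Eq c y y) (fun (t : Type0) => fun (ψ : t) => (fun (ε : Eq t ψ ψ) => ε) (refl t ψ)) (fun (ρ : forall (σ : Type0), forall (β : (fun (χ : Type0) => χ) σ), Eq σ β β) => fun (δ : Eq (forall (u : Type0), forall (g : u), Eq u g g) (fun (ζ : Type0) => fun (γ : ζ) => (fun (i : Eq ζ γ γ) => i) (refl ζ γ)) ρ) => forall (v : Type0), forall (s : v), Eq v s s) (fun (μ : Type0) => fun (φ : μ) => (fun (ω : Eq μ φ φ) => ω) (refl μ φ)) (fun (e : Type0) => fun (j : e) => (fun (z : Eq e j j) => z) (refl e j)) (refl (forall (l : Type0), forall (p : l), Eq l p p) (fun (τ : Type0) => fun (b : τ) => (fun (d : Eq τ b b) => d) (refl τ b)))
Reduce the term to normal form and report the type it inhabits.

resulting normal form:
  fun (c : Type0) => fun (y : c) => refl c y
the term's type:
  forall (c : Type0), forall (y : c), Eq c y y
observation: 2 normal-order steps normalize the term, beginning with a J iota-redex.


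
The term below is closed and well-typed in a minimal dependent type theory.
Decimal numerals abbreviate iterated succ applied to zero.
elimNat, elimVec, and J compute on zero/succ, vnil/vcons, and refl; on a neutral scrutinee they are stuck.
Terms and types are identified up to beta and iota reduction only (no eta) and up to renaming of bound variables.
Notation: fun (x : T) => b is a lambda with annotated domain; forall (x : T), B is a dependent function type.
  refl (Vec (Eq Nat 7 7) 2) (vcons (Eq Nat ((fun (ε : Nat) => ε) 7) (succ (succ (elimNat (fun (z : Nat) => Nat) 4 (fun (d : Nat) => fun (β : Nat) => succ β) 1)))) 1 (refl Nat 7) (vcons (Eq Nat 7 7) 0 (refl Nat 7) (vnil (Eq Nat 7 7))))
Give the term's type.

type:
  Eq (Vec (Eq Nat 7 7) 2) (vcons (Eq Nat 7 7) 1 (refl Nat 7) (vcons (Eq Nat 7 7) 0 (refl Nat 7) (vnil (Eq Nat 7 7)))) (vcons (Eq Nat 7 7) 1 (refl Nat 7) (vcons (Eq Nat 7 7) 0 (refl Nat 7) (vnil (Eq Nat 7 7))))


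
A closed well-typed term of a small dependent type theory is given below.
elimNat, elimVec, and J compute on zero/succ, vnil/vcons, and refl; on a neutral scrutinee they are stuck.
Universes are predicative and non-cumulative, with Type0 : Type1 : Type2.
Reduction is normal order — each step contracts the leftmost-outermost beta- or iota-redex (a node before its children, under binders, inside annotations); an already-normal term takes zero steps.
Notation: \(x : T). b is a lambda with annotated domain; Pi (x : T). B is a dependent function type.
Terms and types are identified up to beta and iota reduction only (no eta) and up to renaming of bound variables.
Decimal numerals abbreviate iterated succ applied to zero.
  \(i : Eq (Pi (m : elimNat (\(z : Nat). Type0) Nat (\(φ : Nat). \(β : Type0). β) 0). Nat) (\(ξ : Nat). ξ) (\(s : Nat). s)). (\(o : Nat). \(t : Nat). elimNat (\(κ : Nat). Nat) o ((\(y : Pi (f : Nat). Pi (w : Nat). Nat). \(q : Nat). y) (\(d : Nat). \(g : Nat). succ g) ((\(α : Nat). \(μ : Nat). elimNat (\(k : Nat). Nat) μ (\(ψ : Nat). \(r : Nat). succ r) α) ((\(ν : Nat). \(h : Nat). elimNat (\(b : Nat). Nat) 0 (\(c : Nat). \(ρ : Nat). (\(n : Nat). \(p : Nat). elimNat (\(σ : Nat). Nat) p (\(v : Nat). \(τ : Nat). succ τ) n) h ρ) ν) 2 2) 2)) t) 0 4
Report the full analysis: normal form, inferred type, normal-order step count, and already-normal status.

resulting normal form:
  \(i : Eq (Pi (m : Nat). Nat) (\(z : Nat). z) (\(φ : Nat). φ)). 4
the term's type:
  Pi (i : Eq (Pi (m : Nat). Nat) (\(z : Nat). z) (\(φ : Nat). φ)). Nat
steps to reach normal form (normal order): 24
started in normal form: no
first contracted redex: an elimNat iota-redex


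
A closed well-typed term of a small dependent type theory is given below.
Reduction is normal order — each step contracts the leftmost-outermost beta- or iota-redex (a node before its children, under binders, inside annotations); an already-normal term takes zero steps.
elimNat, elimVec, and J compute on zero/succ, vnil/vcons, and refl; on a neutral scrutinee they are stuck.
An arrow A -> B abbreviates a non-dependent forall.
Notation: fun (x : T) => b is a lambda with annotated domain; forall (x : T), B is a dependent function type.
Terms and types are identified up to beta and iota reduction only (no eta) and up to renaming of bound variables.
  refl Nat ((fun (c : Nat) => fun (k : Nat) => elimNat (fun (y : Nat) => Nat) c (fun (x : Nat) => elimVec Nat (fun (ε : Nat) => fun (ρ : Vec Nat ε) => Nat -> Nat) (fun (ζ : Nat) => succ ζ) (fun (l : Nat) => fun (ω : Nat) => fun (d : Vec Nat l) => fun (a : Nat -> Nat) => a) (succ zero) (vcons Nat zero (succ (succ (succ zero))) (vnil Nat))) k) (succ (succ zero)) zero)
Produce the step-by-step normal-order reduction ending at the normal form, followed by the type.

normal-order reduction:
  refl Nat ((fun (c : Nat) => fun (k : Nat) => elimNat (fun (y : Nat) => Nat) c (fun (x : Nat) => elimVec Nat (fun (ε : Nat) => fun (ρ : Vec Nat ε) => Nat -> Nat) (fun (ζ : Nat) => succ ζ) (fun (l : Nat) => fun (ω : Nat) => fun (d : Vec Nat l) => fun (a : Nat -> Nat) => a) (succ zero) (vcons Nat zero (succ (succ (succ zero))) (vnil Nat))) k) (succ (succ zero)) zero)
  ~> refl Nat ((fun (c : Nat) => elimNat (fun (k : Nat) => Nat) (succ (succ zero)) (fun (y : Nat) => elimVec Nat (fun (x : Nat) => fun (ε : Vec Nat x) => Nat -> Nat) (fun (ρ : Nat) => succ ρ) (fun (ζ : Nat) => fun (l : Nat) => fun (ω : Vec Nat ζ) => fun (d : Nat -> Nat) => d) (succ zero) (vcons Nat zero (succ (succ (succ zero))) (vnil Nat))) c) zero)
  ~> refl Nat (elimNat (fun (c : Nat) => Nat) (succ (succ zero)) (fun (k : Nat) => elimVec Nat (fun (y : Nat) => fun (x : Vec Nat y) => Nat -> Nat) (fun (ε : Nat) => succ ε) (fun (ρ : Nat) => fun (ζ : Nat) => fun (l : Vec Nat ρ) => fun (ω : Nat -> Nat) => ω) (succ zero) (vcons Nat zero (succ (succ (succ zero))) (vnil Nat))) zero)
  ~> refl Nat (succ (succ zero))
the term's type:
  Eq Nat (succ (succ zero)) (succ (succ zero))


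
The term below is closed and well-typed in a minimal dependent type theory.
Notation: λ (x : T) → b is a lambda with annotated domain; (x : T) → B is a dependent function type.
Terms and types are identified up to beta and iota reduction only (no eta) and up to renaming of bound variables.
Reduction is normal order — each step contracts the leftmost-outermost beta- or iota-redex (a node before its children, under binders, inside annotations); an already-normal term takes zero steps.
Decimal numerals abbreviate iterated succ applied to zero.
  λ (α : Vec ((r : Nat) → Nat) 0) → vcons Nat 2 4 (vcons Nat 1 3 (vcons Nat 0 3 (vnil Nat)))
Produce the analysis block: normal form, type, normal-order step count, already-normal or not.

resulting normal form:
  λ (α : Vec ((r : Nat) → Nat) 0) → vcons Nat 2 4 (vcons Nat 1 3 (vcons Nat 0 3 (vnil Nat)))
the term's type:
  (α : Vec ((r : Nat) → Nat) 0) → Vec Nat 3
steps to reach normal form (normal order): 0
term was already normal: yes


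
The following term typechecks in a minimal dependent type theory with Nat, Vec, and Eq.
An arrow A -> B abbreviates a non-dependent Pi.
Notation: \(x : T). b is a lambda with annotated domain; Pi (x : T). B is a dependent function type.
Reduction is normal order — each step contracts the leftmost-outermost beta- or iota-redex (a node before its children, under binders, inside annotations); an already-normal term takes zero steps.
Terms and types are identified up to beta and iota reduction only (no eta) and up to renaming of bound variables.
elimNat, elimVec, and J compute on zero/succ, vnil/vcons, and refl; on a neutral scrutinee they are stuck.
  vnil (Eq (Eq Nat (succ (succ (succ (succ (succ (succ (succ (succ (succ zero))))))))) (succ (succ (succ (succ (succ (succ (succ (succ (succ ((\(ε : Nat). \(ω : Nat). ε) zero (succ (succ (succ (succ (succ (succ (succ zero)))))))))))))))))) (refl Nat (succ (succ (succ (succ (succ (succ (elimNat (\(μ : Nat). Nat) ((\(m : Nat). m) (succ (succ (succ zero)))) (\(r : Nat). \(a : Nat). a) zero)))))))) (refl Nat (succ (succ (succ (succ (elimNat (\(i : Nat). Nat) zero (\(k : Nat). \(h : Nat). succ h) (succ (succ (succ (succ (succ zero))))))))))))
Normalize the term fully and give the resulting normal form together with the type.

normal form:
  vnil (Eq (Eq Nat (succ (succ (succ (succ (succ (succ (succ (succ (succ zero))))))))) (succ (succ (succ (succ (succ (succ (succ (succ (succ zero)))))))))) (refl Nat (succ (succ (succ (succ (succ (succ (succ (succ (succ zero)))))))))) (refl Nat (succ (succ (succ (succ (succ (succ (succ (succ (succ zero)))))))))))
the term's type:
  Vec (Eq (Eq Nat (succ (succ (succ (succ (succ (succ (succ (succ (succ zero))))))))) (succ (succ (succ (succ (succ (succ (succ (succ (succ zero)))))))))) (refl Nat (succ (succ (succ (succ (succ (succ (succ (succ (succ zero)))))))))) (refl Nat (succ (succ (succ (succ (succ (succ (succ (succ (succ zero))))))))))) zero


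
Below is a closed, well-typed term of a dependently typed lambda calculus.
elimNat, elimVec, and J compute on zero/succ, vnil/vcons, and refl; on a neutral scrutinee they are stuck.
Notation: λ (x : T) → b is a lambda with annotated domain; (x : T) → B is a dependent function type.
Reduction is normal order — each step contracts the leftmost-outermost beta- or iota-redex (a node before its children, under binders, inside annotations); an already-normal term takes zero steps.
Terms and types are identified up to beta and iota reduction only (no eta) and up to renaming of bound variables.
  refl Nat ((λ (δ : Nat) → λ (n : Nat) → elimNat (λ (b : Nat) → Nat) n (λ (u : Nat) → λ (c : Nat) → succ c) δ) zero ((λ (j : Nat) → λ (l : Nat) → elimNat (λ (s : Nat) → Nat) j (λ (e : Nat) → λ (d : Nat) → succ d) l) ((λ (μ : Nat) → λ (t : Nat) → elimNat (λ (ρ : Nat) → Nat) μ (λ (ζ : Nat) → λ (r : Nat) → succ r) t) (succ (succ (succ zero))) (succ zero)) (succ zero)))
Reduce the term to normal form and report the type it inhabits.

resulting normal form:
  refl Nat (succ (succ (succ (succ (succ zero)))))
the term's type:
  Eq Nat (succ (succ (succ (succ (succ zero))))) (succ (succ (succ (succ (succ zero)))))
observation: 15 normal-order steps separate the term from its normal form.


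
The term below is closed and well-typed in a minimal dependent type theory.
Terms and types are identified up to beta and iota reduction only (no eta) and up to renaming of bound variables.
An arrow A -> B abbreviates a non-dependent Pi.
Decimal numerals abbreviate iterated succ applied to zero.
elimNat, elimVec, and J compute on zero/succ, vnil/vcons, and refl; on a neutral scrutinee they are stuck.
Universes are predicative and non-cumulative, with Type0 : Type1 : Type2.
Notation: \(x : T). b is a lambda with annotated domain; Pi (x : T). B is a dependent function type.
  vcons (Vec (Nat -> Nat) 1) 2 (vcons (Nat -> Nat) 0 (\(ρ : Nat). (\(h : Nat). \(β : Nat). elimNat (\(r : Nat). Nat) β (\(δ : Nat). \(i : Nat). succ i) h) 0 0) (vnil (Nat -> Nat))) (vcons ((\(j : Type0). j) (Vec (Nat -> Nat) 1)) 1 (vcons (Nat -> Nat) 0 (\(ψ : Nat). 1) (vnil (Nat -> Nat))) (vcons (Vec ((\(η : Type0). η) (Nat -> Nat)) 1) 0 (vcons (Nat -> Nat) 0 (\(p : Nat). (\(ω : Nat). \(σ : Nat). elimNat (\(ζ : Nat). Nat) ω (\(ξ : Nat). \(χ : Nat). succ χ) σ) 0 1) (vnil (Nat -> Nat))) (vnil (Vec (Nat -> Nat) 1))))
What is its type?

inferred type:
  Vec (Vec (Nat -> Nat) 1) 3


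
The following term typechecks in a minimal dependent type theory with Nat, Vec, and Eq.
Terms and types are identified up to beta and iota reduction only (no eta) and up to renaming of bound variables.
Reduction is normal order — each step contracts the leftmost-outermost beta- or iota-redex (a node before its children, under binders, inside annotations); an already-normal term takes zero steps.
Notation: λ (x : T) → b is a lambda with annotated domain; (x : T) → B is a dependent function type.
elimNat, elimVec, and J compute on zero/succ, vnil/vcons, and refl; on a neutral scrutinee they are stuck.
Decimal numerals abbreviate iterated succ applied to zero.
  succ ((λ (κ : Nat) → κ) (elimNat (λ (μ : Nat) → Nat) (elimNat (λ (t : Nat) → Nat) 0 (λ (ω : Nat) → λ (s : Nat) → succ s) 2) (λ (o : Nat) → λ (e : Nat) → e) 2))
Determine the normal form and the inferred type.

resulting normal form:
  3
type:
  Nat


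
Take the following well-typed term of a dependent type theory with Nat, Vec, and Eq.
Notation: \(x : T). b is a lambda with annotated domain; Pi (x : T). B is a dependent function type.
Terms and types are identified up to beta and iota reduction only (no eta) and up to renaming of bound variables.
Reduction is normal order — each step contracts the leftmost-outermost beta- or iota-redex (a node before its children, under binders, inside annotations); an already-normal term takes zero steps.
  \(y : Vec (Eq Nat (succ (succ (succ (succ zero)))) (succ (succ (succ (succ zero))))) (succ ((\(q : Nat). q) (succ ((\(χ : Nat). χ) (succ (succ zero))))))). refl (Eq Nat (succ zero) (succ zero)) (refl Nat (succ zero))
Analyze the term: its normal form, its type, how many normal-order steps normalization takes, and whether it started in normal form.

reduced normal form:
  \(y : Vec (Eq Nat (succ (succ (succ (succ zero)))) (succ (succ (succ (succ zero))))) (succ (succ (succ (succ zero))))). refl (Eq Nat (succ zero) (succ zero)) (refl Nat (succ zero))
the term's type:
  Pi (y : Vec (Eq Nat (succ (succ (succ (succ zero)))) (succ (succ (succ (succ zero))))) (succ (succ (succ (succ zero))))). Eq (Eq Nat (succ zero) (succ zero)) (refl Nat (succ zero)) (refl Nat (succ zero))
steps to reach normal form (normal order): 2
started in normal form: no
first contracted redex: a beta-redex


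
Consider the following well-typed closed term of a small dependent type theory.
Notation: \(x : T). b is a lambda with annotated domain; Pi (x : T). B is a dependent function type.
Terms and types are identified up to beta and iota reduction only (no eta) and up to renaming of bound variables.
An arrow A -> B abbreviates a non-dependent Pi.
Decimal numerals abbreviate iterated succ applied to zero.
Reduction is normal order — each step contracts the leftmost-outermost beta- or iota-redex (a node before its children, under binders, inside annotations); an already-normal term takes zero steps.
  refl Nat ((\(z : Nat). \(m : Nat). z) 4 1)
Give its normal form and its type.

normal form:
  refl Nat 4
inferred type:
  Eq Nat 4 4


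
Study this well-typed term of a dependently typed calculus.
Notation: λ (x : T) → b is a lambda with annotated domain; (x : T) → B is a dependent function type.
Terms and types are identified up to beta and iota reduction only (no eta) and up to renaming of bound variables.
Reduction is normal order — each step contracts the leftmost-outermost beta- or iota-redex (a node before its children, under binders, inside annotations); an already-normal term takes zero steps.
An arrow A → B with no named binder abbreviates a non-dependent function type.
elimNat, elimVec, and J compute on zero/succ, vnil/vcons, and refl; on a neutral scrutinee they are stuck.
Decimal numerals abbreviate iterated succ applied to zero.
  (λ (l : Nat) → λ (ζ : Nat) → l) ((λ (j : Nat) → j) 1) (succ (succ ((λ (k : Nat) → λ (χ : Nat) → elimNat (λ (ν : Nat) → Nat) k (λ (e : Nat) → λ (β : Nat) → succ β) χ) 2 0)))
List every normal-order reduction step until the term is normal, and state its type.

normal-order reduction sequence:
  (λ (l : Nat) → λ (ζ : Nat) → l) ((λ (j : Nat) → j) 1) (succ (succ ((λ (k : Nat) → λ (χ : Nat) → elimNat (λ (ν : Nat) → Nat) k (λ (e : Nat) → λ (β : Nat) → succ β) χ) 2 0)))
  ~> (λ (l : Nat) → (λ (ζ : Nat) → ζ) 1) (succ (succ ((λ (j : Nat) → λ (k : Nat) → elimNat (λ (χ : Nat) → Nat) j (λ (ν : Nat) → λ (e : Nat) → succ e) k) 2 0)))
  ~> (λ (l : Nat) → l) 1
  ~> 1
inferred type:
  Nat


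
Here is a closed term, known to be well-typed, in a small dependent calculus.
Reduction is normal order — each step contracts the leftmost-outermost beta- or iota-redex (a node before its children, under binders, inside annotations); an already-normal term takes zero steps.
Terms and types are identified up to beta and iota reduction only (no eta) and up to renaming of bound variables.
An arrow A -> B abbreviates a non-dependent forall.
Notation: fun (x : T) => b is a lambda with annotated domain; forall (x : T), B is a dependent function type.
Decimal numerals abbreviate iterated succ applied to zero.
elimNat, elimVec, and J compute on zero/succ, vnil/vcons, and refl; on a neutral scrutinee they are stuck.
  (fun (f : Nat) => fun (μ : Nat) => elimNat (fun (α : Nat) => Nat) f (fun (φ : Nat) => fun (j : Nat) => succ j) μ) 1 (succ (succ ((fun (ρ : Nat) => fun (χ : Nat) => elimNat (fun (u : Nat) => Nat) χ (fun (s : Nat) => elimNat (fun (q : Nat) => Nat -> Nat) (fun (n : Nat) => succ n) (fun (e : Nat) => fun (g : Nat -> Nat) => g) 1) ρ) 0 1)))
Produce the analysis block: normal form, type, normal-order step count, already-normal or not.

normal form:
  4
type:
  Nat
reduction steps (normal order): 15
started in normal form: no
first redex: a beta-redex


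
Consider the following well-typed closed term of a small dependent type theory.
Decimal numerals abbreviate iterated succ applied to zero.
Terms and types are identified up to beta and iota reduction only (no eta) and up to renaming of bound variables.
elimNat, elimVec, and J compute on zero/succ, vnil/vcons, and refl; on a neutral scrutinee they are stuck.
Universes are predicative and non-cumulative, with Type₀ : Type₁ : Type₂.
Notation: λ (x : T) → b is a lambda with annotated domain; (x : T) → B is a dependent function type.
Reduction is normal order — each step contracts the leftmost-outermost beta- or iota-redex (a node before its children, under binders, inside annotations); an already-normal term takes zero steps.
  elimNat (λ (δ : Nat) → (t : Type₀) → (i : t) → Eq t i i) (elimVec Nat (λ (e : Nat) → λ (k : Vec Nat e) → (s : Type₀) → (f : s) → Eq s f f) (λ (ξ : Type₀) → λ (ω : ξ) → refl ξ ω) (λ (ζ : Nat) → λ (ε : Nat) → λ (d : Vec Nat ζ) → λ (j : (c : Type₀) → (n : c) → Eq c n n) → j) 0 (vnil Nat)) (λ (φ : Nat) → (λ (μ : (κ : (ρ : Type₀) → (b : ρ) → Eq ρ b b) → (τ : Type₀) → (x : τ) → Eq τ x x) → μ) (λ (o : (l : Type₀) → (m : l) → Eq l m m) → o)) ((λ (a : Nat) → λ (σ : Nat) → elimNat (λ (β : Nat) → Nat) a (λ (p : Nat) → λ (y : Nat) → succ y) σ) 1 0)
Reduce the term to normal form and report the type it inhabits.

resulting normal form:
  λ (δ : Type₀) → λ (t : δ) → refl δ t
inferred type:
  (δ : Type₀) → (t : δ) → Eq δ t t


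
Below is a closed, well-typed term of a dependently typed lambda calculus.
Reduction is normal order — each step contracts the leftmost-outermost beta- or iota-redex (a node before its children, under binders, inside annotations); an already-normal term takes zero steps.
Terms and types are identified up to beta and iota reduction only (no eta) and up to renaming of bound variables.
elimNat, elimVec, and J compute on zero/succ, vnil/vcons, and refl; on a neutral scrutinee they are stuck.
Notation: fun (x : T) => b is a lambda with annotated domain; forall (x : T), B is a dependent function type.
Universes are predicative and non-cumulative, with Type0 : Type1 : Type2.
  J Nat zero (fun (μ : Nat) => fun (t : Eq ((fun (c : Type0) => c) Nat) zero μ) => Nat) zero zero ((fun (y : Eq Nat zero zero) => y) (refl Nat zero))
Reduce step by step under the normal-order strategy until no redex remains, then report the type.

reduction (normal order):
  J Nat zero (fun (μ : Nat) => fun (t : Eq ((fun (c : Type0) => c) Nat) zero μ) => Nat) zero zero ((fun (y : Eq Nat zero zero) => y) (refl Nat zero))
  ~> J Nat zero (fun (μ : Nat) => fun (t : Eq Nat zero μ) => Nat) zero zero ((fun (c : Eq Nat zero zero) => c) (refl Nat zero))
  ~> J Nat zero (fun (μ : Nat) => fun (t : Eq Nat zero μ) => Nat) zero zero (refl Nat zero)
  ~> zero
type:
  Nat


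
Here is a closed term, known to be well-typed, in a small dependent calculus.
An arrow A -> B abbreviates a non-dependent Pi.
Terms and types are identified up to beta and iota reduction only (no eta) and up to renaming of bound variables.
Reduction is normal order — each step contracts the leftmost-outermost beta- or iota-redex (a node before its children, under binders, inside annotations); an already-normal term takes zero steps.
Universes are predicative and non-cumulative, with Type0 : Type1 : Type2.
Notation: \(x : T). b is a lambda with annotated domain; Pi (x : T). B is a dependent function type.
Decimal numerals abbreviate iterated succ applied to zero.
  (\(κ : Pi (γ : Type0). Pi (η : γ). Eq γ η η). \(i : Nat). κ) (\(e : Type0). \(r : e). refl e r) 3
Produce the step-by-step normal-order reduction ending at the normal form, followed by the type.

normal-order reduction:
  (\(κ : Pi (γ : Type0). Pi (η : γ). Eq γ η η). \(i : Nat). κ) (\(e : Type0). \(r : e). refl e r) 3
  ~> (\(κ : Nat). \(γ : Type0). \(η : γ). refl γ η) 3
  ~> \(κ : Type0). \(γ : κ). refl κ γ
type:
  Pi (κ : Type0). Pi (γ : κ). Eq κ γ γ


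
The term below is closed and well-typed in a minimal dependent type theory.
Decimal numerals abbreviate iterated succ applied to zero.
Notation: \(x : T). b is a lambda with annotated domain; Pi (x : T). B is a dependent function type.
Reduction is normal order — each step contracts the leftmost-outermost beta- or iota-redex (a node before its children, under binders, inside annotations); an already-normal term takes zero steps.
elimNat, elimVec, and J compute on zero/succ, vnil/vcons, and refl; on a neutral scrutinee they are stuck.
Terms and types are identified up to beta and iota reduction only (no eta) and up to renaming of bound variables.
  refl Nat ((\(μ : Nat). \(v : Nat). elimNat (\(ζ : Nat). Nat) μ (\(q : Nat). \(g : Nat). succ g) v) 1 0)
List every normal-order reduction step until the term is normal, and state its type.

reduction (normal order):
  refl Nat ((\(μ : Nat). \(v : Nat). elimNat (\(ζ : Nat). Nat) μ (\(q : Nat). \(g : Nat). succ g) v) 1 0)
  ~> refl Nat ((\(μ : Nat). elimNat (\(v : Nat). Nat) 1 (\(ζ : Nat). \(q : Nat). succ q) μ) 0)
  ~> refl Nat (elimNat (\(μ : Nat). Nat) 1 (\(v : Nat). \(ζ : Nat). succ ζ) 0)
  ~> refl Nat 1
inferred type:
  Eq Nat 1 1
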